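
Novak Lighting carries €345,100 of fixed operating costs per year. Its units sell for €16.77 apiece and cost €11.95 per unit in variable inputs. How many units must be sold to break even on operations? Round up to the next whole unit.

71,598 units

Each unit contributes €16.77 − €11.95 = €4.82.
Break-even Q = €345,100 / €4.82 = 71,597.51 → 71,598 units.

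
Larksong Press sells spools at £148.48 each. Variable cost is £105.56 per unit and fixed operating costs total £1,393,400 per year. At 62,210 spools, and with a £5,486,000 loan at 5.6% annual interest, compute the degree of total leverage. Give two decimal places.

2.75

At 62,210 units, contribution = 62,210 × £42.92 = £2,670,053.20.
EBIT = £2,670,053.20 − £1,393,400 = £1,276,653.20. Interest = £307,216.00, so EBIT − I = £969,437.20.
Degree of total leverage = total CM / (EBIT − interest) = £2,670,053.20 / £969,437.20 = 2.7542.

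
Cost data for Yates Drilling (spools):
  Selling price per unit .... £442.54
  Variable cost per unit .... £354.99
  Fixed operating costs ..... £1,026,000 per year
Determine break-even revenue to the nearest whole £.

£5,186,134

CM per unit = £442.54 − £354.99 = £87.55; CM ratio = £87.55 / £442.54 = 0.1978.
Break-even sales = FC ÷ CM ratio = £1,026,000 × £442.54 / £87.55 = £5,186,134.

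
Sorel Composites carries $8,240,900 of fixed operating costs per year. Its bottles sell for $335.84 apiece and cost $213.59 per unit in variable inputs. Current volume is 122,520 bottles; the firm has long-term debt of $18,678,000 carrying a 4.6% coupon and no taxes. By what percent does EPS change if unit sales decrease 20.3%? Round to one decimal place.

At 122,520 units, contribution = 122,520 × $122.25 = $14,978,070.00.
EBIT = $14,978,070.00 − $8,240,900 = $6,737,170.00.
Interest = $859,188.00, so EBIT − I = $5,877,982.00.
Degree of combined leverage = contribution ÷ (EBIT − I) = $14,978,070.00 ÷ $5,877,982.00 = 2.5482.
%ΔEPS = DCL × %ΔSales = 2.5482 × -20.3% = -51.7%.

-51.7%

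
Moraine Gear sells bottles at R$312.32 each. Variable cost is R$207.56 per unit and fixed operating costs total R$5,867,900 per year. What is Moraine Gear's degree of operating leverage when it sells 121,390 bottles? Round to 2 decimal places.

1.86

At 121,390 units, contribution = 121,390 × R$104.76 = R$12,716,816.40.
Subtracting fixed costs: EBIT = R$12,716,816.40 − R$5,867,900 = R$6,848,916.40.
So DOL = total CM / EBIT = R$12,716,816.40 / R$6,848,916.40 = 1.8568.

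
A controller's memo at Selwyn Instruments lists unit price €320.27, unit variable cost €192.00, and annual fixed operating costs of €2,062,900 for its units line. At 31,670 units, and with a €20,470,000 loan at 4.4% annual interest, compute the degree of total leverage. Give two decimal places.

At 31,670 units, contribution = 31,670 × €128.27 = €4,062,310.90.
EBIT = €4,062,310.90 − €2,062,900 = €1,999,410.90. Interest = €900,680.00.
DOL = €4,062,310.90 ÷ €1,999,410.90 = 2.0318; DFL = €1,999,410.90 ÷ €1,098,730.90 = 1.8197.
Combined leverage = 2.0318 × 1.8197 = 3.6973.

3.70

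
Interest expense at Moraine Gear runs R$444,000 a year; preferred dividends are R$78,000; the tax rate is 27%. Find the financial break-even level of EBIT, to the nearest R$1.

Grossing the preferred dividend up to pre-tax terms: R$78,000 / (1 − 0.27) = R$106,849.32.
EPS = 0 when EBIT covers interest plus the pre-tax preferred burden: R$444,000 + R$106,849.32 = R$550,849.32.

R$550,849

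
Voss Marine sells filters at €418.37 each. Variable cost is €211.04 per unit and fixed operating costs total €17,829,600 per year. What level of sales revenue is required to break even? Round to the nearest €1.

€35,978,246

CM per unit = €418.37 − €211.04 = €207.33; CM ratio = €207.33 / €418.37 = 0.4956.
Break-even sales = FC ÷ CM ratio = €17,829,600 × €418.37 / €207.33 = €35,978,246.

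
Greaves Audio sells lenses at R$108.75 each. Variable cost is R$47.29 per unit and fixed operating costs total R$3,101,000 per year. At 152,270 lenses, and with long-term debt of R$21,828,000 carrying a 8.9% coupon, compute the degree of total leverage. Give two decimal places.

Contribution at this volume is 152,270 × R$61.46 = R$9,358,514.20.
Subtracting fixed costs: EBIT = R$9,358,514.20 − R$3,101,000 = R$6,257,514.20. Interest = R$1,942,692.00, so EBIT − I = R$4,314,822.20.
Degree of total leverage = total CM / (EBIT − interest) = R$9,358,514.20 / R$4,314,822.20 = 2.1689.

2.17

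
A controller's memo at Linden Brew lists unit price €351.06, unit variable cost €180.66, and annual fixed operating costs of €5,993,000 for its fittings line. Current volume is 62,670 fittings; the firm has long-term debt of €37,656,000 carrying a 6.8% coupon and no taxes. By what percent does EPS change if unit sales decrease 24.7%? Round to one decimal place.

Contribution at this volume is 62,670 × €170.40 = €10,678,968.00.
Operating income = contribution − fixed costs = €10,678,968.00 − €5,993,000 = €4,685,968.00.
After interest of €2,560,608.00, pre-tax earnings = €2,125,360.00.
DCL = total CM / (EBIT − I) = €10,678,968.00 / €2,125,360.00 = 5.0245.
EPS therefore changes by 5.0245 × (-24.7%) = -124.1%.

-124.1%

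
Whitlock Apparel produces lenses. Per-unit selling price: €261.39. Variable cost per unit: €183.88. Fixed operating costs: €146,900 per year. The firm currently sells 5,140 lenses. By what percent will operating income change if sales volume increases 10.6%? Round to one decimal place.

+16.8%

Contribution at this volume is 5,140 × €77.51 = €398,401.40.
Operating income = contribution − fixed costs = €398,401.40 − €146,900 = €251,501.40.
So DOL = total CM / EBIT = €398,401.40 / €251,501.40 = 1.5841.
Operating income changes by 1.5841 × +10.6% = +16.8%.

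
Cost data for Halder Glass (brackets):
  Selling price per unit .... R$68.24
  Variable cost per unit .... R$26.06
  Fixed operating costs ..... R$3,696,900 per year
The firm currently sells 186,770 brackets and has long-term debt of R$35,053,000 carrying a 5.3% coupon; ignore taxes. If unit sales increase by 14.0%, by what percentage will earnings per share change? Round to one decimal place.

Total contribution margin = 186,770 × R$42.18 = R$7,877,958.60.
EBIT = R$7,877,958.60 − R$3,696,900 = R$4,181,058.60.
After interest of R$1,857,809.00, pre-tax earnings = R$2,323,249.60.
DCL = total CM / (EBIT − I) = R$7,877,958.60 / R$2,323,249.60 = 3.3909.
%ΔEPS = DCL × %ΔSales = 3.3909 × +14.0% = +47.5%.

+47.5%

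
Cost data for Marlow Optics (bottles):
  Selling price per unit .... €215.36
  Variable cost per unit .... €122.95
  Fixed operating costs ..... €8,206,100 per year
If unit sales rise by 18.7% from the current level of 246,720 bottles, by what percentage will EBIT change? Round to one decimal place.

+29.2%

At 246,720 units, contribution = 246,720 × €92.41 = €22,799,395.20.
Subtracting fixed costs: EBIT = €22,799,395.20 − €8,206,100 = €14,593,295.20.
So DOL = total CM / EBIT = €22,799,395.20 / €14,593,295.20 = 1.5623.
Operating income changes by 1.5623 × +18.7% = +29.2%.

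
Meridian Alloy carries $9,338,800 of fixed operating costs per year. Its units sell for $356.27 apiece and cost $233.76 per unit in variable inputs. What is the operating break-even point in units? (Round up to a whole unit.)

Unit CM = price − variable cost = $356.27 − $233.76 = $122.51.
Units to break even: $9,338,800 ÷ $122.51 = 76,228.88, rounded up to 76,229.

76,229 units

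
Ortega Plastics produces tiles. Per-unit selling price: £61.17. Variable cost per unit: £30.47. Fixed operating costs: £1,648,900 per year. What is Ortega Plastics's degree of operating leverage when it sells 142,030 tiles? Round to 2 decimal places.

1.61

Contribution at this volume is 142,030 × £30.70 = £4,360,321.00.
Subtracting fixed costs: EBIT = £4,360,321.00 − £1,648,900 = £2,711,421.00.
So DOL = total CM / EBIT = £4,360,321.00 / £2,711,421.00 = 1.6081.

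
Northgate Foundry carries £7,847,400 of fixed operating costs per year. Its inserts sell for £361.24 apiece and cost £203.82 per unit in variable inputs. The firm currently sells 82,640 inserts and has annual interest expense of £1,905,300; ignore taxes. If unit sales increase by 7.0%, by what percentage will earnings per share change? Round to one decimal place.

+28.0%

At 82,640 units, contribution = 82,640 × £157.42 = £13,009,188.80.
EBIT = £13,009,188.80 − £7,847,400 = £5,161,788.80.
After interest of £1,905,300.00, pre-tax earnings = £3,256,488.80.
DCL = total CM / (EBIT − I) = £13,009,188.80 / £3,256,488.80 = 3.9949.
EPS therefore changes by 3.9949 × (+7.0%) = +28.0%.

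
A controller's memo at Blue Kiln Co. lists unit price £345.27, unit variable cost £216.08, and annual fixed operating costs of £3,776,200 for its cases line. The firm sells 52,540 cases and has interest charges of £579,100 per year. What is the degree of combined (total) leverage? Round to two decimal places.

2.79

Contribution at this volume is 52,540 × £129.19 = £6,787,642.60.
Subtracting fixed costs: EBIT = £6,787,642.60 − £3,776,200 = £3,011,442.60. Interest = £579,100.00, so EBIT − I = £2,432,342.60.
DCL = contribution ÷ (EBIT − I) = £6,787,642.60 ÷ £2,432,342.60 = 2.7906.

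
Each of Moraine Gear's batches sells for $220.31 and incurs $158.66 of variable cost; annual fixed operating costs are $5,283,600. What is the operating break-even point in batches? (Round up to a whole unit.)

85,704 batches

Unit CM = price − variable cost = $220.31 − $158.66 = $61.65.
Break-even volume = fixed costs ÷ CM per unit = $5,283,600 ÷ $61.65 = 85,703.16, so 85,704 batches.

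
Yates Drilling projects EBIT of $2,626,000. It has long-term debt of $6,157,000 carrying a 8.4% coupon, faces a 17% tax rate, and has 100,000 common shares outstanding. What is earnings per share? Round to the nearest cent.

Interest = $517,188.00, so EBT = $2,626,000 − $517,188.00 = $2,108,812.00.
After tax at 17%: net income = $2,108,812.00 × 0.83 = $1,750,313.96.
Per share: $1,750,313.96 / 100,000 shares = $17.50.

$17.50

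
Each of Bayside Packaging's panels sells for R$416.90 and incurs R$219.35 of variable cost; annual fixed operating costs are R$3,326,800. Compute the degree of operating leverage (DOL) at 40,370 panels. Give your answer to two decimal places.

Total contribution margin = 40,370 × R$197.55 = R$7,975,093.50.
EBIT = R$7,975,093.50 − R$3,326,800 = R$4,648,293.50.
So DOL = total CM / EBIT = R$7,975,093.50 / R$4,648,293.50 = 1.7157.

1.72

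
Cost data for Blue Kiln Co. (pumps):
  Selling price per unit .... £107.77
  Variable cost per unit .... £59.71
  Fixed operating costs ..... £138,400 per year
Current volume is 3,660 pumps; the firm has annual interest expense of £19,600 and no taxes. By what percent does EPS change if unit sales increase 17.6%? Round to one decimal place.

At 3,660 units, contribution = 3,660 × £48.06 = £175,899.60.
EBIT = £175,899.60 − £138,400 = £37,499.60.
Interest = £19,600.00, so EBIT − I = £17,899.60.
Degree of combined leverage = contribution ÷ (EBIT − I) = £175,899.60 ÷ £17,899.60 = 9.8270.
%ΔEPS = DCL × %ΔSales = 9.8270 × +17.6% = +173.0%.

+173.0%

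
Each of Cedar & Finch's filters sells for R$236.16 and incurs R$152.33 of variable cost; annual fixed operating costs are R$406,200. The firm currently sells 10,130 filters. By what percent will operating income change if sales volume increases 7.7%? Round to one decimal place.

+14.8%

Total contribution margin = 10,130 × R$83.83 = R$849,197.90.
Subtracting fixed costs: EBIT = R$849,197.90 − R$406,200 = R$442,997.90.
Degree of operating leverage = R$849,197.90 / R$442,997.90 = 1.9169.
So EBIT moves 1.9169 × (+7.7%) = +14.8%.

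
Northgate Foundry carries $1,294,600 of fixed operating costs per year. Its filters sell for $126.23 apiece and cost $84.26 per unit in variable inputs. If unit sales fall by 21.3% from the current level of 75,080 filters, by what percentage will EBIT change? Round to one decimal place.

At 75,080 units, contribution = 75,080 × $41.97 = $3,151,107.60.
Operating income = contribution − fixed costs = $3,151,107.60 − $1,294,600 = $1,856,507.60.
Degree of operating leverage = $3,151,107.60 / $1,856,507.60 = 1.6973.
Operating income changes by 1.6973 × -21.3% = -36.2%.

-36.2%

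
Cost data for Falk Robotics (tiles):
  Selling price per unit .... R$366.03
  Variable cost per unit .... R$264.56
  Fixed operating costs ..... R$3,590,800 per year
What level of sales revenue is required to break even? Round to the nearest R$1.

CM per unit = R$366.03 − R$264.56 = R$101.47; CM ratio = R$101.47 / R$366.03 = 0.2772.
Break-even revenue = fixed costs × price ÷ CM = R$3,590,800 × R$366.03 ÷ R$101.47 = R$12,952,996.

R$12,952,996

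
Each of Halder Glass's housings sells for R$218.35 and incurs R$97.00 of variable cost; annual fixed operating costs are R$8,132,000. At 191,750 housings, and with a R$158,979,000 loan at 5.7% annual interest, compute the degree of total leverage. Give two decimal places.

3.83

Total contribution margin = 191,750 × R$121.35 = R$23,268,862.50.
EBIT = R$23,268,862.50 − R$8,132,000 = R$15,136,862.50. Interest = R$9,061,803.00, so EBIT − I = R$6,075,059.50.
DCL = contribution ÷ (EBIT − I) = R$23,268,862.50 ÷ R$6,075,059.50 = 3.8302.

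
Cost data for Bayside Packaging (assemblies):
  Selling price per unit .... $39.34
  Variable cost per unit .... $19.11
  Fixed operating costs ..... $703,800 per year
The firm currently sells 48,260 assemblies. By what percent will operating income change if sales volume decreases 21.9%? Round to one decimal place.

At 48,260 units, contribution = 48,260 × $20.23 = $976,299.80.
Subtracting fixed costs: EBIT = $976,299.80 − $703,800 = $272,499.80.
So DOL = total CM / EBIT = $976,299.80 / $272,499.80 = 3.5828.
Operating income changes by 3.5828 × -21.9% = -78.5%.

-78.5%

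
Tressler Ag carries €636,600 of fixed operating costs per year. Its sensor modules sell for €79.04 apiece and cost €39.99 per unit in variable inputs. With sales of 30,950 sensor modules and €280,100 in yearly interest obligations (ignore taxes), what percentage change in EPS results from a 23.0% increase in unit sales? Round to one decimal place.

Contribution at this volume is 30,950 × €39.05 = €1,208,597.50.
Operating income = contribution − fixed costs = €1,208,597.50 − €636,600 = €571,997.50.
After interest of €280,100.00, pre-tax earnings = €291,897.50.
DCL = total CM / (EBIT − I) = €1,208,597.50 / €291,897.50 = 4.1405.
EPS therefore changes by 4.1405 × (+23.0%) = +95.2%.

+95.2%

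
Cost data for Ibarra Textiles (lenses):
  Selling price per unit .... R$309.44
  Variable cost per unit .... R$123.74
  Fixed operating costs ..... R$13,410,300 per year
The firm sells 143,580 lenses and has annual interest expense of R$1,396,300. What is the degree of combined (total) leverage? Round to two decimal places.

At 143,580 units, contribution = 143,580 × R$185.70 = R$26,662,806.00.
Operating income = contribution − fixed costs = R$26,662,806.00 − R$13,410,300 = R$13,252,506.00. Interest = R$1,396,300.00, so EBIT − I = R$11,856,206.00.
DCL = contribution ÷ (EBIT − I) = R$26,662,806.00 ÷ R$11,856,206.00 = 2.2488.

2.25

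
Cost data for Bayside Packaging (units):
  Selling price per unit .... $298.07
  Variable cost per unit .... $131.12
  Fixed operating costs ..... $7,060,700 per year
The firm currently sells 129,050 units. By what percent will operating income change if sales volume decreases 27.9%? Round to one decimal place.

At 129,050 units, contribution = 129,050 × $166.95 = $21,544,897.50.
EBIT = $21,544,897.50 − $7,060,700 = $14,484,197.50.
DOL = contribution ÷ EBIT = $21,544,897.50 ÷ $14,484,197.50 = 1.4875.
%ΔEBIT = DOL × %ΔSales = 1.4875 × -27.9% = -41.5%.

-41.5%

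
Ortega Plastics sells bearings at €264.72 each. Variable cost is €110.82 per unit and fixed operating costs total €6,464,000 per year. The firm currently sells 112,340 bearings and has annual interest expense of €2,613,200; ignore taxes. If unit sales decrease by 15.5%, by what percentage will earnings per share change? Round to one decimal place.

Total contribution margin = 112,340 × €153.90 = €17,289,126.00.
Subtracting fixed costs: EBIT = €17,289,126.00 − €6,464,000 = €10,825,126.00.
After interest of €2,613,200.00, pre-tax earnings = €8,211,926.00.
DCL = total CM / (EBIT − I) = €17,289,126.00 / €8,211,926.00 = 2.1054.
%ΔEPS = DCL × %ΔSales = 2.1054 × -15.5% = -32.6%.

-32.6%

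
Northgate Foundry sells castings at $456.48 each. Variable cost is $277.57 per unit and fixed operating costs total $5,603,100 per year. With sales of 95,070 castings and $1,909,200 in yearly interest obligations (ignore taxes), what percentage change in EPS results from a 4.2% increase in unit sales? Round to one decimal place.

Total contribution margin = 95,070 × $178.91 = $17,008,973.70.
Subtracting fixed costs: EBIT = $17,008,973.70 − $5,603,100 = $11,405,873.70.
Interest = $1,909,200.00, so EBIT − I = $9,496,673.70.
DCL = total CM / (EBIT − I) = $17,008,973.70 / $9,496,673.70 = 1.7910.
EPS therefore changes by 1.7910 × (+4.2%) = +7.5%.

+7.5%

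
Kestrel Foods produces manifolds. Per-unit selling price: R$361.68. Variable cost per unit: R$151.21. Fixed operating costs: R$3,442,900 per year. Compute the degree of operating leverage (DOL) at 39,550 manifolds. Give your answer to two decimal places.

Total contribution margin = 39,550 × R$210.47 = R$8,324,088.50.
EBIT = R$8,324,088.50 − R$3,442,900 = R$4,881,188.50.
So DOL = total CM / EBIT = R$8,324,088.50 / R$4,881,188.50 = 1.7053.

1.71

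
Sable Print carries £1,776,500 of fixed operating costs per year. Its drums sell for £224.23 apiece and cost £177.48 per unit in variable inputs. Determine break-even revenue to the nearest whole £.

£8,520,740

CM per unit = £224.23 − £177.48 = £46.75; CM ratio = £46.75 / £224.23 = 0.2085.
Break-even sales = FC ÷ CM ratio = £1,776,500 × £224.23 / £46.75 = £8,520,740.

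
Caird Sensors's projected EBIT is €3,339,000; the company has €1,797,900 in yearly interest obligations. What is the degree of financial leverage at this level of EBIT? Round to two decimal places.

Interest = €1,797,900.00.
DFL = EBIT ÷ (EBIT − I) = €3,339,000 ÷ (€3,339,000 − €1,797,900.00) = €3,339,000 ÷ €1,541,100.00 = 2.1666.

2.17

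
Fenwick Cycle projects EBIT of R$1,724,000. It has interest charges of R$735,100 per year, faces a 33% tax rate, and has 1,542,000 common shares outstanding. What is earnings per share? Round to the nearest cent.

Interest = R$735,100.00, so EBT = R$1,724,000 − R$735,100.00 = R$988,900.00.
Net income = R$988,900.00 × (1 − 0.33) = R$662,563.00.
EPS = R$662,563.00 ÷ 1,542,000 = R$0.43.

R$0.43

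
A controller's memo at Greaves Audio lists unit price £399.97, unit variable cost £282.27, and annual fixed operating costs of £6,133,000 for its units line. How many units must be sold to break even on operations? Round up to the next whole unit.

Each unit contributes £399.97 − £282.27 = £117.70.
Break-even Q = £6,133,000 / £117.70 = 52,107.05 → 52,108 units.

52,108 units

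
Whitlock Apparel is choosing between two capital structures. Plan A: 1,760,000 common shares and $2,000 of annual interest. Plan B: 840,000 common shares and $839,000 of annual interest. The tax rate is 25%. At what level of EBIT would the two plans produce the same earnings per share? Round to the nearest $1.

Set EPS_A = EPS_B: (EBIT − $2,000)(1 − 0.25) ÷ 1,760,000 = (EBIT − $839,000)(1 − 0.25) ÷ 840,000.
Cancelling (1 − t) and cross-multiplying: 840,000·(EBIT − 2,000) = 1,760,000·(EBIT − 839,000).
Solving, EBIT = (839,000·1,760,000 − 2,000·840,000) / (1,760,000 − 840,000) = 1,474,960,000,000 / 920,000 = 1,603,217.39.

$1,603,217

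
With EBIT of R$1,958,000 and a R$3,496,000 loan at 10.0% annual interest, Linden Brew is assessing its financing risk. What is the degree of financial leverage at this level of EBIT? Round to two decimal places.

Interest = R$349,600.00.
DFL = EBIT ÷ (EBIT − I) = R$1,958,000 ÷ (R$1,958,000 − R$349,600.00) = R$1,958,000 ÷ R$1,608,400.00 = 1.2174.

1.22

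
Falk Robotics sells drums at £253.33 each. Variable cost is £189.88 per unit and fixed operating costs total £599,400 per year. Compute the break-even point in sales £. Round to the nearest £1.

£2,393,160

Contribution margin per unit = £253.33 − £189.88 = £63.45, a CM ratio of £63.45 ÷ £253.33 = 0.2505.
Break-even sales = FC ÷ CM ratio = £599,400 × £253.33 / £63.45 = £2,393,160.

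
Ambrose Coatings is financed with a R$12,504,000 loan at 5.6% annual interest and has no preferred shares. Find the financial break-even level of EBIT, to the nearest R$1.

Annual interest = 5.6% × R$12,504,000 = R$700,224.00.
With no preferred dividends, EPS = 0 when EBIT exactly covers interest, so the financial break-even EBIT is R$700,224.00.

R$700,224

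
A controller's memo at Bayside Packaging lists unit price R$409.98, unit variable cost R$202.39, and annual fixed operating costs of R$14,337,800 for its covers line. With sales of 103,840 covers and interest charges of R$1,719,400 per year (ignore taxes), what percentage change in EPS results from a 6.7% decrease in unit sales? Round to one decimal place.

Total contribution margin = 103,840 × R$207.59 = R$21,556,145.60.
Operating income = contribution − fixed costs = R$21,556,145.60 − R$14,337,800 = R$7,218,345.60.
Interest = R$1,719,400.00, so EBIT − I = R$5,498,945.60.
Degree of combined leverage = contribution ÷ (EBIT − I) = R$21,556,145.60 ÷ R$5,498,945.60 = 3.9201.
%ΔEPS = DCL × %ΔSales = 3.9201 × -6.7% = -26.3%.

-26.3%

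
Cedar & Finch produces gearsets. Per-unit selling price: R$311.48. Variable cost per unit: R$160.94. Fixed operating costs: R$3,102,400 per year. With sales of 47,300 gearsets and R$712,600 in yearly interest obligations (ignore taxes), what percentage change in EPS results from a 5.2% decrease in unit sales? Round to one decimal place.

At 47,300 units, contribution = 47,300 × R$150.54 = R$7,120,542.00.
Operating income = contribution − fixed costs = R$7,120,542.00 − R$3,102,400 = R$4,018,142.00.
After interest of R$712,600.00, pre-tax earnings = R$3,305,542.00.
Degree of combined leverage = contribution ÷ (EBIT − I) = R$7,120,542.00 ÷ R$3,305,542.00 = 2.1541.
EPS therefore changes by 2.1541 × (-5.2%) = -11.2%.

-11.2%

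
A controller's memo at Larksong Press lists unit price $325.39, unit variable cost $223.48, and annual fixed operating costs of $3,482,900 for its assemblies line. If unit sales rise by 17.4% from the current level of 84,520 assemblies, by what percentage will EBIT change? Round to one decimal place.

+29.2%

Total contribution margin = 84,520 × $101.91 = $8,613,433.20.
EBIT = $8,613,433.20 − $3,482,900 = $5,130,533.20.
DOL = contribution ÷ EBIT = $8,613,433.20 ÷ $5,130,533.20 = 1.6789.
Operating income changes by 1.6789 × +17.4% = +29.2%.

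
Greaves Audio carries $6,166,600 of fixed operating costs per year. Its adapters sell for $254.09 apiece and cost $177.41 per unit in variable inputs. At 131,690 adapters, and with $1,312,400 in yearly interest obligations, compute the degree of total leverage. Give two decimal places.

3.86

At 131,690 units, contribution = 131,690 × $76.68 = $10,097,989.20.
EBIT = $10,097,989.20 − $6,166,600 = $3,931,389.20. Interest = $1,312,400.00, so EBIT − I = $2,618,989.20.
Degree of total leverage = total CM / (EBIT − interest) = $10,097,989.20 / $2,618,989.20 = 3.8557.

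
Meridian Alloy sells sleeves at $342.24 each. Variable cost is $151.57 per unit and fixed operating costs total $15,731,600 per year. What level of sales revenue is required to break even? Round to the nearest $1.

Contribution margin per unit = $342.24 − $151.57 = $190.67, a CM ratio of $190.67 ÷ $342.24 = 0.5571.
Break-even sales = FC ÷ CM ratio = $15,731,600 × $342.24 / $190.67 = $28,237,178.

$28,237,178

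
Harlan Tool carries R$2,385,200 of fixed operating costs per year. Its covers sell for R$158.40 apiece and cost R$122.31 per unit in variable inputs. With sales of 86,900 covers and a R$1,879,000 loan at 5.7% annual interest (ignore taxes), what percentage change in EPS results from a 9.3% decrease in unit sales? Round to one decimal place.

At 86,900 units, contribution = 86,900 × R$36.09 = R$3,136,221.00.
Operating income = contribution − fixed costs = R$3,136,221.00 − R$2,385,200 = R$751,021.00.
After interest of R$107,103.00, pre-tax earnings = R$643,918.00.
DCL = total CM / (EBIT − I) = R$3,136,221.00 / R$643,918.00 = 4.8705.
EPS therefore changes by 4.8705 × (-9.3%) = -45.3%.

-45.3%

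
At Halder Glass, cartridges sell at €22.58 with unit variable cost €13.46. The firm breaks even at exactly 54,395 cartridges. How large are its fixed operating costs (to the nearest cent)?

€496,082.40

Each unit contributes €22.58 − €13.46 = €9.12.
Since BE = FC / CM, FC = 54,395 × €9.12 = €496,082.40.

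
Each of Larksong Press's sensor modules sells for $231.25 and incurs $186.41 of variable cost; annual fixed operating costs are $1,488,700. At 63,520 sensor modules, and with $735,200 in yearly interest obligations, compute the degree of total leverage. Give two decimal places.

4.56

At 63,520 units, contribution = 63,520 × $44.84 = $2,848,236.80.
Subtracting fixed costs: EBIT = $2,848,236.80 − $1,488,700 = $1,359,536.80. Interest = $735,200.00.
DOL = $2,848,236.80 ÷ $1,359,536.80 = 2.0950; DFL = $1,359,536.80 ÷ $624,336.80 = 2.1776.
DCL = DOL × DFL = 2.0950 × 2.1776 = 4.5621.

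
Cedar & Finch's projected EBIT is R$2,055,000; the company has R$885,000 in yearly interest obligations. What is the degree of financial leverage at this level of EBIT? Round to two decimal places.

Annual interest charges come to R$885,000.00.
Degree of financial leverage = EBIT / (EBIT − interest) = R$2,055,000 / R$1,170,000.00 = 1.7564.

1.76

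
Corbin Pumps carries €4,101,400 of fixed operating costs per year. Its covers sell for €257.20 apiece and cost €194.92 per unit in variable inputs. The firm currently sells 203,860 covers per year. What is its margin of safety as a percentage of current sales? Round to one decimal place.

67.7%

Each unit contributes €257.20 − €194.92 = €62.28. Break-even units = €4,101,400 ÷ €62.28 = 65,854.21; break-even revenue = 65,854.21 × €257.20 = €16,937,701.99.
Current sales = 203,860 × €257.20 = €52,432,792.00.
Margin of safety = (€52,432,792.00 − €16,937,701.99) ÷ €52,432,792.00 = 67.7%.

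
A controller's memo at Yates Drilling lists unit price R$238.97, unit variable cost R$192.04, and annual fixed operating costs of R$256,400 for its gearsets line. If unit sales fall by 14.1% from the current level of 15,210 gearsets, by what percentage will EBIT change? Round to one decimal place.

-22.0%

Total contribution margin = 15,210 × R$46.93 = R$713,805.30.
EBIT = R$713,805.30 − R$256,400 = R$457,405.30.
Degree of operating leverage = R$713,805.30 / R$457,405.30 = 1.5606.
Operating income changes by 1.5606 × -14.1% = -22.0%.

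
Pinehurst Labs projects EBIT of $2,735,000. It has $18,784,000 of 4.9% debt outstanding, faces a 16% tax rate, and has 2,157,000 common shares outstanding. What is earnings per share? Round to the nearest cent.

Pre-tax income = $2,735,000 − $920,416.00 = $1,814,584.00.
After tax at 16%: net income = $1,814,584.00 × 0.84 = $1,524,250.56.
EPS = $1,524,250.56 ÷ 2,157,000 = $0.71.

$0.71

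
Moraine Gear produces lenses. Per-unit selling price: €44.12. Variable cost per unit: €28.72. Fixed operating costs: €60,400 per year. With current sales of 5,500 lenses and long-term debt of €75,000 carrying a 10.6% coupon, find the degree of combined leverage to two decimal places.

Contribution at this volume is 5,500 × €15.40 = €84,700.00.
EBIT = €84,700.00 − €60,400 = €24,300.00. Interest = €7,950.00, so EBIT − I = €16,350.00.
DCL = contribution ÷ (EBIT − I) = €84,700.00 ÷ €16,350.00 = 5.1804.

5.18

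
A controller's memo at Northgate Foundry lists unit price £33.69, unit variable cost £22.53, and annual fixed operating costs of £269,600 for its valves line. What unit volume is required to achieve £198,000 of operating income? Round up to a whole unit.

Each unit contributes £33.69 − £22.53 = £11.16.
Need Q such that Q × £11.16 − £269,600 = £198,000, i.e. Q = £467,600 / £11.16 = 41,899.64 → 41,900.

41,900 valves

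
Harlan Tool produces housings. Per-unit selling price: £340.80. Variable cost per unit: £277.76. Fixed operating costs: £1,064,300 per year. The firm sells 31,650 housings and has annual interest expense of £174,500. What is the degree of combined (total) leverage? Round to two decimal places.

Total contribution margin = 31,650 × £63.04 = £1,995,216.00.
EBIT = £1,995,216.00 − £1,064,300 = £930,916.00. Interest = £174,500.00, so EBIT − I = £756,416.00.
DCL = contribution ÷ (EBIT − I) = £1,995,216.00 ÷ £756,416.00 = 2.6377.

2.64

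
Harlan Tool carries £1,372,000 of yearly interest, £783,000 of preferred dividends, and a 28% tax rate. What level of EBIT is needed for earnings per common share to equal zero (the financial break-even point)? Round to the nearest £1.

£2,459,500

Grossing the preferred dividend up to pre-tax terms: £783,000 / (1 − 0.28) = £1,087,500.00.
EPS = 0 when EBIT covers interest plus the pre-tax preferred burden: £1,372,000 + £1,087,500.00 = £2,459,500.00.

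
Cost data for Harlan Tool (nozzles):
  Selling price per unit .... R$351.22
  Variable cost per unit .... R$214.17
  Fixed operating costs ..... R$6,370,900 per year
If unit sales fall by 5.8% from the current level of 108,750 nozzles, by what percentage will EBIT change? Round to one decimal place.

At 108,750 units, contribution = 108,750 × R$137.05 = R$14,904,187.50.
EBIT = R$14,904,187.50 − R$6,370,900 = R$8,533,287.50.
Degree of operating leverage = R$14,904,187.50 / R$8,533,287.50 = 1.7466.
%ΔEBIT = DOL × %ΔSales = 1.7466 × -5.8% = -10.1%.

-10.1%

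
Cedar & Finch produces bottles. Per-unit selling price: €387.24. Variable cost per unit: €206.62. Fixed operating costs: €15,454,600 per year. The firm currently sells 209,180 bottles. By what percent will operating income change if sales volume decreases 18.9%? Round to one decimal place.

Contribution at this volume is 209,180 × €180.62 = €37,782,091.60.
Subtracting fixed costs: EBIT = €37,782,091.60 − €15,454,600 = €22,327,491.60.
DOL = contribution ÷ EBIT = €37,782,091.60 ÷ €22,327,491.60 = 1.6922.
Operating income changes by 1.6922 × -18.9% = -32.0%.

-32.0%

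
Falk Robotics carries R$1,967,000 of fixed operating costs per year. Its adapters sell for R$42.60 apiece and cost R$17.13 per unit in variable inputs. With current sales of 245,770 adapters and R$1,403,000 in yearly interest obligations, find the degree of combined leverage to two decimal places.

At 245,770 units, contribution = 245,770 × R$25.47 = R$6,259,761.90.
Operating income = contribution − fixed costs = R$6,259,761.90 − R$1,967,000 = R$4,292,761.90. Interest = R$1,403,000.00, so EBIT − I = R$2,889,761.90.
DCL = contribution ÷ (EBIT − I) = R$6,259,761.90 ÷ R$2,889,761.90 = 2.1662.

2.17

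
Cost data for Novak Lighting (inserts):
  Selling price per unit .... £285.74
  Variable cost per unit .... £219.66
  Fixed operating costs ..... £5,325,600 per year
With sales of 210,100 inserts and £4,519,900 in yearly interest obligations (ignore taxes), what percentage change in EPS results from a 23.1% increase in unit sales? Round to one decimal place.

+79.4%

At 210,100 units, contribution = 210,100 × £66.08 = £13,883,408.00.
Subtracting fixed costs: EBIT = £13,883,408.00 − £5,325,600 = £8,557,808.00.
Interest = £4,519,900.00, so EBIT − I = £4,037,908.00.
Degree of combined leverage = contribution ÷ (EBIT − I) = £13,883,408.00 ÷ £4,037,908.00 = 3.4383.
%ΔEPS = DCL × %ΔSales = 3.4383 × +23.1% = +79.4%.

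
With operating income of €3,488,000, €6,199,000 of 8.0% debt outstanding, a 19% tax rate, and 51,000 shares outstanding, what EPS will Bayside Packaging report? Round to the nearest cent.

Pre-tax income = €3,488,000 − €495,920.00 = €2,992,080.00.
After tax at 19%: net income = €2,992,080.00 × 0.81 = €2,423,584.80.
EPS = €2,423,584.80 ÷ 51,000 = €47.52.

€47.52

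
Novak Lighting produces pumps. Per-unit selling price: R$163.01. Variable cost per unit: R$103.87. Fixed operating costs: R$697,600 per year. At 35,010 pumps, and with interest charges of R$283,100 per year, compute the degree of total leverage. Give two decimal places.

1.90

Contribution at this volume is 35,010 × R$59.14 = R$2,070,491.40.
Operating income = contribution − fixed costs = R$2,070,491.40 − R$697,600 = R$1,372,891.40. Interest = R$283,100.00.
DOL = R$2,070,491.40 ÷ R$1,372,891.40 = 1.5081; DFL = R$1,372,891.40 ÷ R$1,089,791.40 = 1.2598.
Combined leverage = 1.5081 × 1.2598 = 1.8999.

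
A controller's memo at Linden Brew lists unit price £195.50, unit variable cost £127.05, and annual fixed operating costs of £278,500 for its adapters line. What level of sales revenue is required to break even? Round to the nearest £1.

£795,424

CM per unit = £195.50 − £127.05 = £68.45; CM ratio = £68.45 / £195.50 = 0.3501.
Break-even revenue = fixed costs × price ÷ CM = £278,500 × £195.50 ÷ £68.45 = £795,424.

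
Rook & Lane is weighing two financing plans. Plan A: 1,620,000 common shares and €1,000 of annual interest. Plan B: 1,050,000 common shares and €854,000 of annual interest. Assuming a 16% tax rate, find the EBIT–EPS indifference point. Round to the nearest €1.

€2,425,316

Set EPS_A = EPS_B: (EBIT − €1,000)(1 − 0.16) ÷ 1,620,000 = (EBIT − €854,000)(1 − 0.16) ÷ 1,050,000.
Cancelling (1 − t) and cross-multiplying: 1,050,000·(EBIT − 1,000) = 1,620,000·(EBIT − 854,000).
Solving, EBIT = (854,000·1,620,000 − 1,000·1,050,000) / (1,620,000 − 1,050,000) = 1,382,430,000,000 / 570,000 = 2,425,315.79.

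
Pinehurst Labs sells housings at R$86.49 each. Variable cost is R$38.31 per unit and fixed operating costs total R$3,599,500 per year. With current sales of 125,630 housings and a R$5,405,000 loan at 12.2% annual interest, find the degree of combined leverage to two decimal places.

At 125,630 units, contribution = 125,630 × R$48.18 = R$6,052,853.40.
Operating income = contribution − fixed costs = R$6,052,853.40 − R$3,599,500 = R$2,453,353.40. Interest = R$659,410.00.
DOL = R$6,052,853.40 ÷ R$2,453,353.40 = 2.4672; DFL = R$2,453,353.40 ÷ R$1,793,943.40 = 1.3676.
Combined leverage = 2.4672 × 1.3676 = 3.3741.

3.37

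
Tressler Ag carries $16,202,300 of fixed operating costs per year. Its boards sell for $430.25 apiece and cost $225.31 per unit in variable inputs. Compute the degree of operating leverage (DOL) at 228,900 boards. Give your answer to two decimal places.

Contribution at this volume is 228,900 × $204.94 = $46,910,766.00.
EBIT = $46,910,766.00 − $16,202,300 = $30,708,466.00.
DOL = contribution ÷ EBIT = $46,910,766.00 ÷ $30,708,466.00 = 1.5276.

1.53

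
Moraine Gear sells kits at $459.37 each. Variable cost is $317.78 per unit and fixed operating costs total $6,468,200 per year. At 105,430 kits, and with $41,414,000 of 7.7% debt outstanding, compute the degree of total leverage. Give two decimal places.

2.83

Total contribution margin = 105,430 × $141.59 = $14,927,833.70.
Subtracting fixed costs: EBIT = $14,927,833.70 − $6,468,200 = $8,459,633.70. Interest = $3,188,878.00, so EBIT − I = $5,270,755.70.
Degree of total leverage = total CM / (EBIT − interest) = $14,927,833.70 / $5,270,755.70 = 2.8322.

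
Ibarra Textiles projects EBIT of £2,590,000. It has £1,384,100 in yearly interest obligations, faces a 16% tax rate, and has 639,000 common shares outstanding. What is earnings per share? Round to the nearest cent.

£1.59

Pre-tax income = £2,590,000 − £1,384,100.00 = £1,205,900.00.
After tax at 16%: net income = £1,205,900.00 × 0.84 = £1,012,956.00.
EPS = £1,012,956.00 ÷ 639,000 = £1.59.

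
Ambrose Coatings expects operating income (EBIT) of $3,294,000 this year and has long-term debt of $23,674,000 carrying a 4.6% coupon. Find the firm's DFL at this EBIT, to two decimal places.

1.49

Annual interest charges come to $1,089,004.00.
DFL = EBIT ÷ (EBIT − I) = $3,294,000 ÷ ($3,294,000 − $1,089,004.00) = $3,294,000 ÷ $2,204,996.00 = 1.4939.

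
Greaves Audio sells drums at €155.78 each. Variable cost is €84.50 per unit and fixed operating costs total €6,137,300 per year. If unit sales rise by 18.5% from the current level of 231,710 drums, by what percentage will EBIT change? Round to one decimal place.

Total contribution margin = 231,710 × €71.28 = €16,516,288.80.
Subtracting fixed costs: EBIT = €16,516,288.80 − €6,137,300 = €10,378,988.80.
DOL = contribution ÷ EBIT = €16,516,288.80 ÷ €10,378,988.80 = 1.5913.
So EBIT moves 1.5913 × (+18.5%) = +29.4%.

+29.4%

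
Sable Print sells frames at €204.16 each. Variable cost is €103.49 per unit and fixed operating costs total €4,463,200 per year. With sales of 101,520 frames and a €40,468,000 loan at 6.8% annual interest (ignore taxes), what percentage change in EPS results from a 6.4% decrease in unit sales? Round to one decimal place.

-21.8%

Contribution at this volume is 101,520 × €100.67 = €10,220,018.40.
Subtracting fixed costs: EBIT = €10,220,018.40 − €4,463,200 = €5,756,818.40.
Interest = €2,751,824.00, so EBIT − I = €3,004,994.40.
DCL = total CM / (EBIT − I) = €10,220,018.40 / €3,004,994.40 = 3.4010.
%ΔEPS = DCL × %ΔSales = 3.4010 × -6.4% = -21.8%.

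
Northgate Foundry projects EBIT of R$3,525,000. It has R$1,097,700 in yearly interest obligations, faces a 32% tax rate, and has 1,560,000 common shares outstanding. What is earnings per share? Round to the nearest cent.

R$1.06

Pre-tax income = R$3,525,000 − R$1,097,700.00 = R$2,427,300.00.
After tax at 32%: net income = R$2,427,300.00 × 0.68 = R$1,650,564.00.
Per share: R$1,650,564.00 / 1,560,000 shares = R$1.06.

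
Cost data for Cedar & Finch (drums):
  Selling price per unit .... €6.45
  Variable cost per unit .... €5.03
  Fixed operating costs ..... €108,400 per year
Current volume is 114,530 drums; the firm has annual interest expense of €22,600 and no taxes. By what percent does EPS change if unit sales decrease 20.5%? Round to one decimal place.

Contribution at this volume is 114,530 × €1.42 = €162,632.60.
Subtracting fixed costs: EBIT = €162,632.60 − €108,400 = €54,232.60.
Interest = €22,600.00, so EBIT − I = €31,632.60.
Degree of combined leverage = contribution ÷ (EBIT − I) = €162,632.60 ÷ €31,632.60 = 5.1413.
%ΔEPS = DCL × %ΔSales = 5.1413 × -20.5% = -105.4%.

-105.4%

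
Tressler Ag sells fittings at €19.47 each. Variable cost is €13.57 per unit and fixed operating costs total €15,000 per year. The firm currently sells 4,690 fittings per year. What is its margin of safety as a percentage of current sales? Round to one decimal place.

45.8%

Unit CM = price − variable cost = €19.47 − €13.57 = €5.90. Break-even units = €15,000 ÷ €5.90 = 2,542.37; break-even revenue = 2,542.37 × €19.47 = €49,500.00.
Current sales = 4,690 × €19.47 = €91,314.30.
Margin of safety = (€91,314.30 − €49,500.00) ÷ €91,314.30 = 45.8%.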